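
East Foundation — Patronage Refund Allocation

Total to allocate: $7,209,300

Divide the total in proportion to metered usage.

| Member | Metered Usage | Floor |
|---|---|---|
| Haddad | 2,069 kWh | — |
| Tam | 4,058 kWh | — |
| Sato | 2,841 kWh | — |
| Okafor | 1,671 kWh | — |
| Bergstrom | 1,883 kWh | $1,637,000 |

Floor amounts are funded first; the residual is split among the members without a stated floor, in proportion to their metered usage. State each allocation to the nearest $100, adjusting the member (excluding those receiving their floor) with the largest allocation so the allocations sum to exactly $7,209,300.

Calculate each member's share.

Haddad: $1,083,700 · Tam: $2,125,400 · Sato: $1,488,000 · Okafor: $875,200 · Bergstrom: $1,637,000

Minimums first: Bergstrom $1,637,000. Residual $5,572,300.
Residual split over remaining metered usage 10,639: Haddad 1,083,662.82 → $1,083,700; Tam 2,125,424.70 → $2,125,400; Sato 1,488,006.80 → $1,488,000; Okafor 875,205.69 → $875,200.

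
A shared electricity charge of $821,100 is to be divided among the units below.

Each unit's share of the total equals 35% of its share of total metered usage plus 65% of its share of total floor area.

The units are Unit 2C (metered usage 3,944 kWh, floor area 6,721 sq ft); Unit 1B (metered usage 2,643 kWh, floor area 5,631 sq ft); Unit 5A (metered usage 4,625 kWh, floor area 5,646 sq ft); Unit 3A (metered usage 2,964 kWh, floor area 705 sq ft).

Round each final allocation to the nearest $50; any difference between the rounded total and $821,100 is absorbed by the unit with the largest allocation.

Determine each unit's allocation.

Metered usage total 14,176; floor area total 18,703.
Combined weights (35% metered usage + 65% floor area): Unit 2C 0.3310; Unit 1B 0.2610; Unit 5A 0.3104; Unit 3A 0.0977.
Raw shares: Unit 2C 271,747.99; Unit 1B 214,268.68; Unit 5A 254,877.10; Unit 3A 80,206.23.
At nearest $50: Unit 2C $271,750; Unit 1B $214,250; Unit 5A $254,900; Unit 3A $80,200. Sum = $821,100.
Sum already equals the total — no adjustment.

Unit 2C: $271,750; Unit 1B: $214,250; Unit 5A: $254,900; Unit 3A: $80,200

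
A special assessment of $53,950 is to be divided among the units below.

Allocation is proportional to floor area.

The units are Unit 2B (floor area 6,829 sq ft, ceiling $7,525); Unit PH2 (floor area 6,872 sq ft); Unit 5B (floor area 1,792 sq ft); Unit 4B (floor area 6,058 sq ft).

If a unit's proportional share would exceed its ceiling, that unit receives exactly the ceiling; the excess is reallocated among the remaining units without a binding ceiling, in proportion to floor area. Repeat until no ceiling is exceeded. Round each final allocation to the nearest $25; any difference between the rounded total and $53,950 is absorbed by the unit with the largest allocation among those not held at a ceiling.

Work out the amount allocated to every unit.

Unit 2B: $7,525 · Unit PH2: $21,675 · Unit 5B: $5,650 · Unit 4B: $19,100

Combined floor area = 21,551.
Proportional shares (ignoring caps): Unit 2B 17,095.47; Unit PH2 17,203.12; Unit 5B 4,486.03; Unit 4B 15,165.38.
Capped: Unit 2B ($7,525); balance $46,425 reallocated over remaining floor area 14,722.
Redistributed shares: Unit PH2 21,670.47 → $21,675; Unit 5B 5,650.97 → $5,650; Unit 4B 19,103.56 → $19,100.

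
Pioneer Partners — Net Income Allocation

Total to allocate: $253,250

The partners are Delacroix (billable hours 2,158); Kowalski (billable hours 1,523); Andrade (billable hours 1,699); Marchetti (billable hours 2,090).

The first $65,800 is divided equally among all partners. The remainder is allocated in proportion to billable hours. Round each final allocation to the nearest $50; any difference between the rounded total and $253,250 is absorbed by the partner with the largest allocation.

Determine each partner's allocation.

Delacroix: $70,600; Kowalski: $54,650; Andrade: $59,100; Marchetti: $68,900

First tranche $65,800 split equally: $16,450 each.
Remainder $187,450 by billable hours (total 7,470): Delacroix 54,152.22 → $54,150; Kowalski 38,217.72 → $38,200; Andrade 42,634.21 → $42,650; Marchetti 52,445.85 → $52,450.
Totals: Delacroix $16,450 + $54,150 = $70,600; Kowalski $16,450 + $38,200 = $54,650; Andrade $16,450 + $42,650 = $59,100; Marchetti $16,450 + $52,450 = $68,900.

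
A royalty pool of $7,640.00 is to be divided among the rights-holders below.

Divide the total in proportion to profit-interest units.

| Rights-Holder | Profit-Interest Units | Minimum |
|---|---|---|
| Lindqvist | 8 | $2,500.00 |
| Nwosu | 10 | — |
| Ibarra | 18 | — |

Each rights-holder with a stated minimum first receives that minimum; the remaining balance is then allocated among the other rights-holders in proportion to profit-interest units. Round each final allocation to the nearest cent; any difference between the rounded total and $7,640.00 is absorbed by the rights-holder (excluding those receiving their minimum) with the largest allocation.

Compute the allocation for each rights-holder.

Lindqvist: $2,500.00 | Nwosu: $1,835.71 | Ibarra: $3,304.29

Minimums first: Lindqvist $2,500.00. Balance $5,140.00.
Balance split over remaining profit-interest units 28: Nwosu 1,835.7143 → $1,835.71; Ibarra 3,304.2857 → $3,304.29.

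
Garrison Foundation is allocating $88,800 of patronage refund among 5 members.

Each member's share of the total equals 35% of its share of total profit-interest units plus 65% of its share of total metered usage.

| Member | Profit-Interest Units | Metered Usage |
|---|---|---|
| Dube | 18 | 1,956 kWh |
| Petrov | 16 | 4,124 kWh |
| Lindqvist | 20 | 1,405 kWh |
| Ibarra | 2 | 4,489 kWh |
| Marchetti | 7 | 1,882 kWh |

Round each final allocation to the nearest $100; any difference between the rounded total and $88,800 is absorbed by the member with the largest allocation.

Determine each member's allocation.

Dube: $17,000 · Petrov: $25,100 · Lindqvist: $15,700 · Ibarra: $19,700 · Marchetti: $11,300

Profit-interest units total 63; metered usage total 13,856.
Combined weights (35% profit-interest units + 65% metered usage): Dube 0.1918; Petrov 0.2824; Lindqvist 0.1770; Ibarra 0.2217; Marchetti 0.1272.
Raw shares: Dube 17,028.12; Petrov 25,072.70; Lindqvist 15,719.48; Ibarra 19,686.51; Marchetti 11,293.19.
Rounded to nearest $100: Dube $17,000; Petrov $25,100; Lindqvist $15,700; Ibarra $19,700; Marchetti $11,300. Sum = $88,800.
Sum already equals the total — no adjustment.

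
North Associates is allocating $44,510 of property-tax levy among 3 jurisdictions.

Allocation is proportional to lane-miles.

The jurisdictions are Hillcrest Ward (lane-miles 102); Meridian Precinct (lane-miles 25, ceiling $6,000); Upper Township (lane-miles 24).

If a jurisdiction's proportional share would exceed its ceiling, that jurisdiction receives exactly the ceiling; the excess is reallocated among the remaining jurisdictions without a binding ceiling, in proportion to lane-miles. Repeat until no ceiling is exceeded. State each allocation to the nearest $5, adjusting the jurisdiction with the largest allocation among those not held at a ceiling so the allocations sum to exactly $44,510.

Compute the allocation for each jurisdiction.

Hillcrest Ward: $31,175 | Meridian Precinct: $6,000 | Upper Township: $7,335

Combined lane-miles = 151.
Pro-rata shares before constraints: Hillcrest Ward 30,066.36; Meridian Precinct 7,369.21; Upper Township 7,074.44.
Capped: Meridian Precinct ($6,000); balance $38,510 reallocated over remaining lane-miles 126.
Redistributed shares: Hillcrest Ward 31,174.76 → $31,175; Upper Township 7,335.24 → $7,335.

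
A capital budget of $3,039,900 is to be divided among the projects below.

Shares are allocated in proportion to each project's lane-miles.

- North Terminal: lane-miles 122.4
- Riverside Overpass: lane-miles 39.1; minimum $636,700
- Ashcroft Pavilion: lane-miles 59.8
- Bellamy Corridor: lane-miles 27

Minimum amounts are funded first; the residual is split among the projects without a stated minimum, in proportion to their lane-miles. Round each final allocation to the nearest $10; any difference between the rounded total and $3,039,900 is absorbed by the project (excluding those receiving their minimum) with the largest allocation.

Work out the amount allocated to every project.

North Terminal: $1,406,080; Riverside Overpass: $636,700; Ashcroft Pavilion: $686,960; Bellamy Corridor: $310,160

Minimums first: Riverside Overpass $636,700. Remaining pool $2,403,200.
Remaining pool split over remaining lane-miles 209.2: North Terminal 1,406,078.78 → $1,406,080; Ashcroft Pavilion 686,956.79 → $686,960; Bellamy Corridor 310,164.44 → $310,160.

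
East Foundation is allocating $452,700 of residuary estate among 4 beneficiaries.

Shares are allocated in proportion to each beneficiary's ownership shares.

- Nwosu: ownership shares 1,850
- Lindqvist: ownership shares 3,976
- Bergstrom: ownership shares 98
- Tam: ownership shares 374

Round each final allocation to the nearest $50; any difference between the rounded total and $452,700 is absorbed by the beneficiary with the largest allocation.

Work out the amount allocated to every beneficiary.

Nwosu: $133,000; Lindqvist: $285,750; Bergstrom: $7,050; Tam: $26,900

Combined ownership shares = 6,298.
Proportional shares: Nwosu 1,850/6,298 × $452,700 = 132,977.93; Lindqvist 3,976/6,298 × $452,700 = 285,794.73; Bergstrom 98/6,298 × $452,700 = 7,044.24; Tam 374/6,298 × $452,700 = 26,883.11.
Rounded to nearest $50: Nwosu $133,000; Lindqvist $285,800; Bergstrom $7,050; Tam $26,900. Sum = $452,750.
Difference $452,700 − $452,750 = −$50 applied to largest allocation (Lindqvist): Lindqvist becomes $285,750.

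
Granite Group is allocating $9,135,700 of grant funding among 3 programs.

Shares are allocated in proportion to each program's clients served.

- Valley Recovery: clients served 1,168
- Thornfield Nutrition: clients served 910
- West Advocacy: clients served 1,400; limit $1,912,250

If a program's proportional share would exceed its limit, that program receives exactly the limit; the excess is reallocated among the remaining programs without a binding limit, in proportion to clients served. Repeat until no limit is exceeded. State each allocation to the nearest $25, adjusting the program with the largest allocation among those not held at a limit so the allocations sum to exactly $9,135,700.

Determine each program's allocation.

Valley Recovery: $4,060,150 · Thornfield Nutrition: $3,163,300 · West Advocacy: $1,912,250

Clients served total: 3,478.
Proportional shares (ignoring caps): Valley Recovery 3,067,998.16; Thornfield Nutrition 2,390,306.79; West Advocacy 3,677,395.05.
Capped: West Advocacy ($1,912,250); remaining pool $7,223,450 reallocated over remaining clients served 2,078.
Remaining shares: Valley Recovery 4,060,148.99 → $4,060,150; Thornfield Nutrition 3,163,301.01 → $3,163,300.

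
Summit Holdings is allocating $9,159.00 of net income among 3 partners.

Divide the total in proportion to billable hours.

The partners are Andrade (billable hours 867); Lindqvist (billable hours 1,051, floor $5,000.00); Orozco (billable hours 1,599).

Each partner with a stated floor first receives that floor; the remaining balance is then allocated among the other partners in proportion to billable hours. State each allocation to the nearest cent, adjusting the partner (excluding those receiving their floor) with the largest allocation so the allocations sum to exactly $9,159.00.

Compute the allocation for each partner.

Andrade: $1,462.23 · Lindqvist: $5,000.00 · Orozco: $2,696.77

Fund the minimums — Lindqvist $5,000.00. Remaining pool $4,159.00.
Remaining pool split over remaining billable hours 2,466: Andrade 1,462.2275 → $1,462.23; Orozco 2,696.7725 → $2,696.77.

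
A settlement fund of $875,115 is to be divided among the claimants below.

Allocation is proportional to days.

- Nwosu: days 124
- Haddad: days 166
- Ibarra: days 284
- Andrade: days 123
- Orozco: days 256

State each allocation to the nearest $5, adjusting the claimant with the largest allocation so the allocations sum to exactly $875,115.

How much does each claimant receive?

Sum of days: 953.
Pro-rata amounts: Nwosu 124/953 × $875,115 = 113,865.96; Haddad 166/953 × $875,115 = 152,433.46; Ibarra 284/953 × $875,115 = 260,789.78; Andrade 123/953 × $875,115 = 112,947.69; Orozco 256/953 × $875,115 = 235,078.11.
After rounding ($5): Nwosu $113,865; Haddad $152,435; Ibarra $260,790; Andrade $112,950; Orozco $235,080. Sum = $875,120.
Difference $875,115 − $875,120 = −$5 applied to largest allocation (Ibarra): Ibarra becomes $260,785.

Nwosu: $113,865; Haddad: $152,435; Ibarra: $260,785; Andrade: $112,950; Orozco: $235,080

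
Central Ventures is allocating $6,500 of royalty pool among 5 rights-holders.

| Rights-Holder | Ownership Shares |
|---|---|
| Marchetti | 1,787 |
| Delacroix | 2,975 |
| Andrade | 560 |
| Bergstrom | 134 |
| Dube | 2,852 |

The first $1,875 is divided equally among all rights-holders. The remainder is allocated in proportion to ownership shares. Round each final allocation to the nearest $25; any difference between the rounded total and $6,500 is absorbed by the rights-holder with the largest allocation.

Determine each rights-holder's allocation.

Equal tier: $1,875 ÷ 5 = $375 apiece.
Remainder $4,625 by ownership shares (total 8,308): Marchetti 994.81 → $1,000; Delacroix 1,656.16 → $1,650; Andrade 311.75 → $300; Bergstrom 74.60 → $75; Dube 1,587.69 → $1,600.
Totals: Marchetti $375 + $1,000 = $1,375; Delacroix $375 + $1,650 = $2,025; Andrade $375 + $300 = $675; Bergstrom $375 + $75 = $450; Dube $375 + $1,600 = $1,975.

Marchetti: $1,375 | Delacroix: $2,025 | Andrade: $675 | Bergstrom: $450 | Dube: $1,975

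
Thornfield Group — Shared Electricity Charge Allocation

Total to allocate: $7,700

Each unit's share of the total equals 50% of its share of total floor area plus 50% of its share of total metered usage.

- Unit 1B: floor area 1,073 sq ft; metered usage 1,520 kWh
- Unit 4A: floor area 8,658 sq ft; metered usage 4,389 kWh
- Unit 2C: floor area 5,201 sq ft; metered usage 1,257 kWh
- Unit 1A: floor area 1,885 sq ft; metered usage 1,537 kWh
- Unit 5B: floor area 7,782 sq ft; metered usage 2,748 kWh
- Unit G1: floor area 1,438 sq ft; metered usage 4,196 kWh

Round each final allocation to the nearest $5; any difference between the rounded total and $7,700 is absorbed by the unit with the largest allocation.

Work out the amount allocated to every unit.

Floor area total 26,037; metered usage total 15,647.
Blended shares (50% floor area + 50% metered usage): Unit 1B 0.0692; Unit 4A 0.3065; Unit 2C 0.1400; Unit 1A 0.0853; Unit 5B 0.2373; Unit G1 0.1617.
Raw shares: Unit 1B 532.66; Unit 4A 2,360.16; Unit 2C 1,078.34; Unit 1A 656.91; Unit 5B 1,826.85; Unit G1 1,245.07.
Rounded to nearest $5: Unit 1B $535; Unit 4A $2,360; Unit 2C $1,080; Unit 1A $655; Unit 5B $1,825; Unit G1 $1,245. Sum = $7,700.
No rounding difference to absorb.

Unit 1B: $535 | Unit 4A: $2,360 | Unit 2C: $1,080 | Unit 1A: $655 | Unit 5B: $1,825 | Unit G1: $1,245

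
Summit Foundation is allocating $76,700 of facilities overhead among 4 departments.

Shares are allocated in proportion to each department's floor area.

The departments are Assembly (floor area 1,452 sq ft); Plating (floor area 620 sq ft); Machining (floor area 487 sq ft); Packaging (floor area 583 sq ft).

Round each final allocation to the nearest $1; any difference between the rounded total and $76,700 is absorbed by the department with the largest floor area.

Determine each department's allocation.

Floor area total: 1,452 + 620 + 487 + 583 = 3,142.
Raw shares: Assembly 35,445.07; Plating 15,134.95; Machining 11,888.26; Packaging 14,231.73.
Rounded to nearest $1: Assembly $35,445; Plating $15,135; Machining $11,888; Packaging $14,232. Sum = $76,700.
Sum already equals the total — no adjustment.

Assembly: $35,445 · Plating: $15,135 · Machining: $11,888 · Packaging: $14,232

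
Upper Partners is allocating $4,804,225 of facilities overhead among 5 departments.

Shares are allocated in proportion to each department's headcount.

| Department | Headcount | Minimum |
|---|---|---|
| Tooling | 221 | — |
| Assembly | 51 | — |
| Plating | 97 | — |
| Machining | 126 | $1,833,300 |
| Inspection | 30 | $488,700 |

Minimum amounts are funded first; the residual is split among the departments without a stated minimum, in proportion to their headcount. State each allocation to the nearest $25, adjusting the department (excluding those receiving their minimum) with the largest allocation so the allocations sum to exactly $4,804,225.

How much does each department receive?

Tooling: $1,486,650 | Assembly: $343,075 | Plating: $652,500 | Machining: $1,833,300 | Inspection: $488,700

Fund the minimums — Machining $1,833,300; Inspection $488,700. Residual $2,482,225.
Residual split over remaining headcount 369: Tooling 1,486,644.24 → $1,486,650; Assembly 343,071.75 → $343,075; Plating 652,509.01 → $652,500.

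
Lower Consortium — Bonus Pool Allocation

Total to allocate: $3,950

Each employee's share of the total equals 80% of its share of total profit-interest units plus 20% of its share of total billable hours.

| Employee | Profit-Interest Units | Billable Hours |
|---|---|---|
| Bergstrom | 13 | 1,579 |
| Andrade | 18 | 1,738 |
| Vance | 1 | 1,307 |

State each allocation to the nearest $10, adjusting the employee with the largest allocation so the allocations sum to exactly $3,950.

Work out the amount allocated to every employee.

Profit-interest units total 32; billable hours total 4,624.
Combined weights (80% profit-interest units + 20% billable hours): Bergstrom 0.3933; Andrade 0.5252; Vance 0.0815.
Raw shares: Bergstrom 1,553.52; Andrade 2,074.43; Vance 322.05.
Rounded to nearest $10: Bergstrom $1,550; Andrade $2,070; Vance $320. Sum = $3,940.
Difference $3,950 − $3,940 = +$10 applied to largest allocation (Andrade): Andrade becomes $2,080.

Bergstrom: $1,550 · Andrade: $2,080 · Vance: $320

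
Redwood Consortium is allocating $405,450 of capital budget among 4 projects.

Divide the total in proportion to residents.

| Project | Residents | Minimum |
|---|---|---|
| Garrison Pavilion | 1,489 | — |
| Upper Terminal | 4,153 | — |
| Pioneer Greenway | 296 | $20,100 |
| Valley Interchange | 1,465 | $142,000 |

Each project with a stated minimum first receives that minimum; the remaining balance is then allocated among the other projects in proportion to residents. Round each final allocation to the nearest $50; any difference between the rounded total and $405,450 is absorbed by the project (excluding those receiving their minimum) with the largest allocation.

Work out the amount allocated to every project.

Fund the minimums — Pioneer Greenway $20,100; Valley Interchange $142,000. Balance $243,350.
Balance split over remaining residents 5,642: Garrison Pavilion 64,223.35 → $64,200; Upper Terminal 179,126.65 → $179,150.

Garrison Pavilion: $64,200 | Upper Terminal: $179,150 | Pioneer Greenway: $20,100 | Valley Interchange: $142,000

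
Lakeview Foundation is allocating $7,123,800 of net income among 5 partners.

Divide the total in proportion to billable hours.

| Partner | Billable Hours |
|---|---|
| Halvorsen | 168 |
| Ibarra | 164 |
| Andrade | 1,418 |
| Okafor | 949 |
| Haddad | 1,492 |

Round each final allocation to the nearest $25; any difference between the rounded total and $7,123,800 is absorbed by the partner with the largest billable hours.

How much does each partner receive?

Total billable hours = 4,191.
Pro-rata amounts: Halvorsen 168/4,191 × $7,123,800 = 285,563.92; Ibarra 164/4,191 × $7,123,800 = 278,764.78; Andrade 1,418/4,191 × $7,123,800 = 2,410,295.49; Okafor 949/4,191 × $7,123,800 = 1,613,096.21; Haddad 1,492/4,191 × $7,123,800 = 2,536,079.60.
At nearest $25: Halvorsen $285,575; Ibarra $278,775; Andrade $2,410,300; Okafor $1,613,100; Haddad $2,536,075. Sum = $7,123,825.
Difference $7,123,800 − $7,123,825 = −$25 applied to largest billable hours (Haddad): Haddad becomes $2,536,050.

Halvorsen: $285,575 · Ibarra: $278,775 · Andrade: $2,410,300 · Okafor: $1,613,100 · Haddad: $2,536,050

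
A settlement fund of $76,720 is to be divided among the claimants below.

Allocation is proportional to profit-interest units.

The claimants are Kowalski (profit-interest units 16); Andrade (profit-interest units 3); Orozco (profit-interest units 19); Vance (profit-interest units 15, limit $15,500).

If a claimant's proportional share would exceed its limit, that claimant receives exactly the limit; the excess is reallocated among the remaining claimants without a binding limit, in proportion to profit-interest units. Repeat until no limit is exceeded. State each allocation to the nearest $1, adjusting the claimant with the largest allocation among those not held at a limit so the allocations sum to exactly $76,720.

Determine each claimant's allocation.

Kowalski: $25,777 | Andrade: $4,833 | Orozco: $30,610 | Vance: $15,500

Total profit-interest units = 53.
Proportional shares (ignoring caps): Kowalski 23,160.75; Andrade 4,342.64; Orozco 27,503.40; Vance 21,713.21.
Held at cap: Vance ($15,500); remaining pool $61,220 reallocated over remaining profit-interest units 38.
Redistributed shares: Kowalski 25,776.84 → $25,777; Andrade 4,833.16 → $4,833; Orozco 30,610.00 → $30,610.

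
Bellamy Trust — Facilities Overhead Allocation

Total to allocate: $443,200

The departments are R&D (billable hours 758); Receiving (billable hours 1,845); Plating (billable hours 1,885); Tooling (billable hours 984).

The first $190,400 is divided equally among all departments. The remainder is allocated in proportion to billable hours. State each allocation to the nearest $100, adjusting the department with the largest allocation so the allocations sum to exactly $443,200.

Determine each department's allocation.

R&D: $82,600 | Receiving: $132,800 | Plating: $134,700 | Tooling: $93,100

First tranche $190,400 split equally: $47,600 each.
Remainder $252,800 by billable hours (total 5,472): R&D 35,018.71 → $35,000; Receiving 85,236.84 → $85,200; Plating 87,084.80 → $87,100; Tooling 45,459.65 → $45,500.
Totals: R&D $47,600 + $35,000 = $82,600; Receiving $47,600 + $85,200 = $132,800; Plating $47,600 + $87,100 = $134,700; Tooling $47,600 + $45,500 = $93,100.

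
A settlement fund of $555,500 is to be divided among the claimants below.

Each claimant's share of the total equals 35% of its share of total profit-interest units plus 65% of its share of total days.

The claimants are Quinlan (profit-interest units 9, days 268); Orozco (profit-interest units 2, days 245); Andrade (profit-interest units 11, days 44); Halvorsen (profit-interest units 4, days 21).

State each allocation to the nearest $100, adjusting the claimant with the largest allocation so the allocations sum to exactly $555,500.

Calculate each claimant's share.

Profit-interest units total 26; days total 578.
Combined weights (35% profit-interest units + 65% days): Quinlan 0.4225; Orozco 0.3024; Andrade 0.1976; Halvorsen 0.0775.
Raw shares: Quinlan 234,719.82; Orozco 168,006.59; Andrade 109,743.41; Halvorsen 43,030.18.
Rounded to nearest $100: Quinlan $234,700; Orozco $168,000; Andrade $109,700; Halvorsen $43,000. Sum = $555,400.
Difference $555,500 − $555,400 = +$100 applied to largest allocation (Quinlan): Quinlan becomes $234,800.

Quinlan: $234,800; Orozco: $168,000; Andrade: $109,700; Halvorsen: $43,000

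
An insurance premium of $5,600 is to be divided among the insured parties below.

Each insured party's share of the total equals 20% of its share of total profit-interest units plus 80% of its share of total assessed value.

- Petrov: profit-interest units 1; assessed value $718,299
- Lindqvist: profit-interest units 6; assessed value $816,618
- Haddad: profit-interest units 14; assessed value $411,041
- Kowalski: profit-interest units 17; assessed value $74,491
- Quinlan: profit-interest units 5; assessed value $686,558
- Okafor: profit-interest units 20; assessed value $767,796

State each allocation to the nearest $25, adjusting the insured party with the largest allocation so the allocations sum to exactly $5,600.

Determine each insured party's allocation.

Petrov: $950; Lindqvist: $1,150; Haddad: $775; Kowalski: $400; Quinlan: $975; Okafor: $1,350

Profit-interest units total 63; assessed value total 3,474,803.
Composite weights (20% profit-interest units + 80% assessed value): Petrov 0.1685; Lindqvist 0.2071; Haddad 0.1391; Kowalski 0.0711; Quinlan 0.1739; Okafor 0.2403.
Pro-rata amounts: Petrov 943.87; Lindqvist 1,159.52; Haddad 778.84; Kowalski 398.26; Quinlan 974.06; Okafor 1,345.46.
Rounded to nearest $25: Petrov $950; Lindqvist $1,150; Haddad $775; Kowalski $400; Quinlan $975; Okafor $1,350. Sum = $5,600.
Sum already equals the total — no adjustment.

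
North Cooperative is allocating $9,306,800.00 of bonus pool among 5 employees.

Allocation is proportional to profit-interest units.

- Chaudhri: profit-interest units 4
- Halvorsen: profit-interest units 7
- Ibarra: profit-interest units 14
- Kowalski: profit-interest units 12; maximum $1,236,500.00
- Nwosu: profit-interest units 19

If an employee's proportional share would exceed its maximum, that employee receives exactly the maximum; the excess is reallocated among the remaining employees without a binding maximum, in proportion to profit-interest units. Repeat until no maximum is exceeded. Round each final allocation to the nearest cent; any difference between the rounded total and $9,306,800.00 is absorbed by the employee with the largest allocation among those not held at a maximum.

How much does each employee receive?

Combined profit-interest units = 56.
Pro-rata shares before constraints: Chaudhri 664,771.4286; Halvorsen 1,163,350.0000; Ibarra 2,326,700.0000; Kowalski 1,994,314.2857; Nwosu 3,157,664.2857.
Held at cap: Kowalski ($1,236,500.00); remaining pool $8,070,300.00 reallocated over remaining profit-interest units 44.
Remaining shares: Chaudhri 733,663.6364 → $733,663.64; Halvorsen 1,283,911.3636 → $1,283,911.36; Ibarra 2,567,822.7273 → $2,567,822.73; Nwosu 3,484,902.2727 → $3,484,902.27.

Chaudhri: $733,663.64 · Halvorsen: $1,283,911.36 · Ibarra: $2,567,822.73 · Kowalski: $1,236,500.00 · Nwosu: $3,484,902.27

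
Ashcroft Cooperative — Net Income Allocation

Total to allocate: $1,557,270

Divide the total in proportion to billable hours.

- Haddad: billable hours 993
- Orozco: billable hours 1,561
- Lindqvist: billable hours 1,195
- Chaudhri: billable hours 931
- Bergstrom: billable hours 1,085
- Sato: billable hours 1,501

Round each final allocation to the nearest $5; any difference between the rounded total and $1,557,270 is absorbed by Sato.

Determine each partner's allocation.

Combined billable hours = 7,266.
Proportional shares: Haddad 993/7,266 × $1,557,270 = 212,822.61; Orozco 1,561/7,266 × $1,557,270 = 334,558.01; Lindqvist 1,195/7,266 × $1,557,270 = 256,115.83; Chaudhri 931/7,266 × $1,557,270 = 199,534.60; Bergstrom 1,085/7,266 × $1,557,270 = 232,540.32; Sato 1,501/7,266 × $1,557,270 = 321,698.63.
At nearest $5: Haddad $212,825; Orozco $334,560; Lindqvist $256,115; Chaudhri $199,535; Bergstrom $232,540; Sato $321,700. Sum = $1,557,275.
Difference $1,557,270 − $1,557,275 = −$5 applied to Sato: Sato becomes $321,695.

Haddad: $212,825 · Orozco: $334,560 · Lindqvist: $256,115 · Chaudhri: $199,535 · Bergstrom: $232,540 · Sato: $321,695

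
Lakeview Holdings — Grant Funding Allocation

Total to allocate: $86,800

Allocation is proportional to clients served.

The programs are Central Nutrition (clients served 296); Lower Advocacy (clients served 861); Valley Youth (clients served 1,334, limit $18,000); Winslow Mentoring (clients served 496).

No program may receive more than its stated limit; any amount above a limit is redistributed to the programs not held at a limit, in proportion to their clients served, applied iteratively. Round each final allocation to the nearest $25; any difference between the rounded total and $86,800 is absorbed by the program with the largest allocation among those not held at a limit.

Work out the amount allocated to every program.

Central Nutrition: $12,325; Lower Advocacy: $35,825; Valley Youth: $18,000; Winslow Mentoring: $20,650

Sum of clients served: 2,987.
Pro-rata shares before constraints: Central Nutrition 8,601.54; Lower Advocacy 25,020.02; Valley Youth 38,765.05; Winslow Mentoring 14,413.39.
Held at cap: Valley Youth ($18,000); balance $68,800 reallocated over remaining clients served 1,653.
Redistributed shares: Central Nutrition 12,319.90 → $12,325; Lower Advocacy 35,835.93 → $35,825; Winslow Mentoring 20,644.16 → $20,650.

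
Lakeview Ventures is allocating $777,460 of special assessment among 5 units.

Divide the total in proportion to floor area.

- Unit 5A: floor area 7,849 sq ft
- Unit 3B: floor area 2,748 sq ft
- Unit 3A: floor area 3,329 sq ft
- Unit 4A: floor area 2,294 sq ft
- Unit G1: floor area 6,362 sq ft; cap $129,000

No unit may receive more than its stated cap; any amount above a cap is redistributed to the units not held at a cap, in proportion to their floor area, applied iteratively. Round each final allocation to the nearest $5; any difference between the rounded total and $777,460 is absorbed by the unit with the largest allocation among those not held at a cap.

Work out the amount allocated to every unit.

Sum of floor area: 22,582.
Proportional shares (ignoring caps): Unit 5A 270,227.77; Unit 3B 94,608.98; Unit 3A 114,611.83; Unit 4A 78,978.53; Unit G1 219,032.88.
Capped: Unit G1 ($129,000); remaining pool $648,460 reallocated over remaining floor area 16,220.
Remaining shares: Unit 5A 313,795.47 → $313,795; Unit 3B 109,862.40 → $109,860; Unit 3A 133,090.22 → $133,090; Unit 4A 91,711.91 → $91,710.
Rounding difference +$5 applied to Unit 5A → $313,800.

Unit 5A: $313,800 · Unit 3B: $109,860 · Unit 3A: $133,090 · Unit 4A: $91,710 · Unit G1: $129,000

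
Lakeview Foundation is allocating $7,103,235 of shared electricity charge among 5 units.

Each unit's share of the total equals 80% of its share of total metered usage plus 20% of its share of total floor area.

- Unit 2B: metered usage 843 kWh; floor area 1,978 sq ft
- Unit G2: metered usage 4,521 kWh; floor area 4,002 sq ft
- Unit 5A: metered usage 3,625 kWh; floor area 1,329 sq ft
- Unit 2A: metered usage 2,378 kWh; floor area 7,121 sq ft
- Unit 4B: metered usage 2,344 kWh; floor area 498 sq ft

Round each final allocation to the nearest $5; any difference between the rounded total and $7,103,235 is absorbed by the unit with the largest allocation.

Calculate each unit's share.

Unit 2B: $537,625 | Unit G2: $2,254,605 | Unit 5A: $1,628,875 | Unit 2A: $1,663,255 | Unit 4B: $1,018,875

Metered usage total 13,711; floor area total 14,928.
Combined weights (80% metered usage + 20% floor area): Unit 2B 0.0757; Unit G2 0.3174; Unit 5A 0.2293; Unit 2A 0.2342; Unit 4B 0.1434.
Raw shares: Unit 2B 537,624.82; Unit G2 2,254,606.30; Unit 5A 1,628,874.59; Unit 2A 1,663,254.56; Unit 4B 1,018,874.72.
Rounded to nearest $5: Unit 2B $537,625; Unit G2 $2,254,605; Unit 5A $1,628,875; Unit 2A $1,663,255; Unit 4B $1,018,875. Sum = $7,103,235.
No rounding difference to absorb.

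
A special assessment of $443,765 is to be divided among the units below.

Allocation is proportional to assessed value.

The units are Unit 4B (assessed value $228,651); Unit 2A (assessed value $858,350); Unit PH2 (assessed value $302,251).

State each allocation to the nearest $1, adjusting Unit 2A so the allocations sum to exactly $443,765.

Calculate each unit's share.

Unit 4B: $73,037; Unit 2A: $274,181; Unit PH2: $96,547

Total assessed value = 1,389,252.
Unrounded shares: Unit 4B 228,651/1,389,252 × $443,765 = 73,037.37; Unit 2A 858,350/1,389,252 × $443,765 = 274,180.41; Unit PH2 302,251/1,389,252 × $443,765 = 96,547.22.
After rounding ($1): Unit 4B $73,037; Unit 2A $274,180; Unit PH2 $96,547. Sum = $443,764.
Difference $443,765 − $443,764 = +$1 applied to Unit 2A: Unit 2A becomes $274,181.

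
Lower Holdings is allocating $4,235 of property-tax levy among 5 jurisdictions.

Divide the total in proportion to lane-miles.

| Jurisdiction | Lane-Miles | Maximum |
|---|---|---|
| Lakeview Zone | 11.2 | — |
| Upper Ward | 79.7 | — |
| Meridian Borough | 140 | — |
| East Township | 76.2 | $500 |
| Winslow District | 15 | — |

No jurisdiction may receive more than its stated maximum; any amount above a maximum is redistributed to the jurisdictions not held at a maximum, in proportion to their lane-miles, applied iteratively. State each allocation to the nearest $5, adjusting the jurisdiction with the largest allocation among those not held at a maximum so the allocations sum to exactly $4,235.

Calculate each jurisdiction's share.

Lakeview Zone: $170 | Upper Ward: $1,210 | Meridian Borough: $2,125 | East Township: $500 | Winslow District: $230

Sum of lane-miles: 322.1.
Proportional shares (ignoring caps): Lakeview Zone 147.26; Upper Ward 1,047.90; Meridian Borough 1,840.73; East Township 1,001.88; Winslow District 197.22.
Held at cap: East Township ($500); residual $3,735 reallocated over remaining lane-miles 245.9.
Shares after redistribution: Lakeview Zone 170.12 → $170; Upper Ward 1,210.57 → $1,210; Meridian Borough 2,126.47 → $2,125; Winslow District 227.84 → $230.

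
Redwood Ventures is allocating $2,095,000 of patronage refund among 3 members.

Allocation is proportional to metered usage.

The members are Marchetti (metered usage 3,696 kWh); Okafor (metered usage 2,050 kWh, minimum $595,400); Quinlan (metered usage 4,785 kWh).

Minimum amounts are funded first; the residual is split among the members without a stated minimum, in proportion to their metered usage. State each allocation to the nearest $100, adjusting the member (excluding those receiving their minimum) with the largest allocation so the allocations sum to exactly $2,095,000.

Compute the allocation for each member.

Fund the minimums — Okafor $595,400. Remaining pool $1,499,600.
Remaining pool split over remaining metered usage 8,481: Marchetti 653,522.18 → $653,500; Quinlan 846,077.82 → $846,100.

Marchetti: $653,500 | Okafor: $595,400 | Quinlan: $846,100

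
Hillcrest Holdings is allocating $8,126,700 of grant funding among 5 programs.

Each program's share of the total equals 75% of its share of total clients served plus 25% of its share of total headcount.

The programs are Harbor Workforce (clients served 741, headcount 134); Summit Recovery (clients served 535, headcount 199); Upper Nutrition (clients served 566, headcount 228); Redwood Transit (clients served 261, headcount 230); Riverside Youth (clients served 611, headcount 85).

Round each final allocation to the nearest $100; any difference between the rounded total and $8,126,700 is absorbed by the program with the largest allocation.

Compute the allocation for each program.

Harbor Workforce: $1,974,900 · Summit Recovery: $1,663,000 · Upper Nutrition: $1,799,900 · Redwood Transit: $1,119,600 · Riverside Youth: $1,569,300

Clients served total 2,714; headcount total 876.
Combined weights (75% clients served + 25% headcount): Harbor Workforce 0.2430; Summit Recovery 0.2046; Upper Nutrition 0.2215; Redwood Transit 0.1378; Riverside Youth 0.1931.
Unrounded shares: Harbor Workforce 1,974,898.33; Summit Recovery 1,663,021.46; Upper Nutrition 1,799,899.03; Redwood Transit 1,119,577.12; Riverside Youth 1,569,304.06.
At nearest $100: Harbor Workforce $1,974,900; Summit Recovery $1,663,000; Upper Nutrition $1,799,900; Redwood Transit $1,119,600; Riverside Youth $1,569,300. Sum = $8,126,700.
Rounded total matches; no reconciliation needed.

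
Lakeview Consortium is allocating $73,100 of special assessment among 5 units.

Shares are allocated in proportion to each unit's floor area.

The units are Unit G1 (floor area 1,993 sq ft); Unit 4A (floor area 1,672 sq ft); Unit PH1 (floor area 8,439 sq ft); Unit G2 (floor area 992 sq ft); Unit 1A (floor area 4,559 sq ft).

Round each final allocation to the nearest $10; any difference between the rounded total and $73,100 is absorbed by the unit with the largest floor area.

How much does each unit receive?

Unit G1: $8,250 | Unit 4A: $6,920 | Unit PH1: $34,940 | Unit G2: $4,110 | Unit 1A: $18,880

Sum of floor area: 1,993 + 1,672 + 8,439 + 992 + 4,559 = 17,655.
Unrounded shares: Unit G1 8,251.96; Unit 4A 6,922.87; Unit PH1 34,941.43; Unit G2 4,107.35; Unit 1A 18,876.40.
After rounding ($10): Unit G1 $8,250; Unit 4A $6,920; Unit PH1 $34,940; Unit G2 $4,110; Unit 1A $18,880. Sum = $73,100.
Sum already equals the total — no adjustment.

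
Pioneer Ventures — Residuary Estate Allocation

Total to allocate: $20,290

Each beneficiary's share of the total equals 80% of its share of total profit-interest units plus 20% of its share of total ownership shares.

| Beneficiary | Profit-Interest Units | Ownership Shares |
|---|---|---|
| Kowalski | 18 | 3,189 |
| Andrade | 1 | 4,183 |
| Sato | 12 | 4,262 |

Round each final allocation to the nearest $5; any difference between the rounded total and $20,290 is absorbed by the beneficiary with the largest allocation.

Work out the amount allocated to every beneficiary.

Kowalski: $10,535 | Andrade: $1,985 | Sato: $7,770

Totals — profit-interest units 31, ownership shares 11,634.
Blended shares (80% profit-interest units + 20% ownership shares): Kowalski 0.5193; Andrade 0.0977; Sato 0.3829.
Raw shares: Kowalski 10,537.37; Andrade 1,982.67; Sato 7,769.96.
At nearest $5: Kowalski $10,535; Andrade $1,985; Sato $7,770. Sum = $20,290.
Rounded total matches; no reconciliation needed.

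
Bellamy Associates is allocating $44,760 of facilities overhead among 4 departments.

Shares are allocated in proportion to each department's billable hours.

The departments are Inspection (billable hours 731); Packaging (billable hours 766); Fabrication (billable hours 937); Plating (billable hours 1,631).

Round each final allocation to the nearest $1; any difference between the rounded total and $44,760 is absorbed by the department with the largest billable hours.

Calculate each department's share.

Total billable hours = 4,065.
Raw shares: Inspection 731/4,065 × $44,760 = 8,049.09; Packaging 766/4,065 × $44,760 = 8,434.48; Fabrication 937/4,065 × $44,760 = 10,317.37; Plating 1,631/4,065 × $44,760 = 17,959.06.
Rounded to nearest $1: Inspection $8,049; Packaging $8,434; Fabrication $10,317; Plating $17,959. Sum = $44,759.
Difference $44,760 − $44,759 = +$1 applied to largest billable hours (Plating): Plating becomes $17,960.

Inspection: $8,049 · Packaging: $8,434 · Fabrication: $10,317 · Plating: $17,960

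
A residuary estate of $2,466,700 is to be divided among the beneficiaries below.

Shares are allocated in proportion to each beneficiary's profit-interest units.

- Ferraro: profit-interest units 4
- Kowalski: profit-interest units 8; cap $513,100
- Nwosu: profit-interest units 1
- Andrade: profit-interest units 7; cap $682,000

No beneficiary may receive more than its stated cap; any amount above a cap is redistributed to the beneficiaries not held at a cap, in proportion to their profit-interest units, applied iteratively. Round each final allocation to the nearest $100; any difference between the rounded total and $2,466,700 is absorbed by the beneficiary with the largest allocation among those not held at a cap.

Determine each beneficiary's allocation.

Ferraro: $1,017,300; Kowalski: $513,100; Nwosu: $254,300; Andrade: $682,000

Profit-interest units total: 20.
Unconstrained shares: Ferraro 493,340.00; Kowalski 986,680.00; Nwosu 123,335.00; Andrade 863,345.00.
Capped: Kowalski ($513,100), Andrade ($682,000); remaining pool $1,271,600 reallocated over remaining profit-interest units 5.
Remaining shares: Ferraro 1,017,280.00 → $1,017,300; Nwosu 254,320.00 → $254,300.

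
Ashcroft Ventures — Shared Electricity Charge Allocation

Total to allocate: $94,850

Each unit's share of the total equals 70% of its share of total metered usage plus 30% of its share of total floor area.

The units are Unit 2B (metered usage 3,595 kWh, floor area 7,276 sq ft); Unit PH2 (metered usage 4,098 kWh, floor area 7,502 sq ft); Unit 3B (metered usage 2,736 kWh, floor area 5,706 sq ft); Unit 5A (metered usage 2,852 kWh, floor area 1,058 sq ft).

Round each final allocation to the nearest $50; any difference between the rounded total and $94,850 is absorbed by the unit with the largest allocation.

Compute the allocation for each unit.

Totals — metered usage 13,281, floor area 21,542.
Combined weights (70% metered usage + 30% floor area): Unit 2B 0.2908; Unit PH2 0.3205; Unit 3B 0.2237; Unit 5A 0.1651.
Raw shares: Unit 2B 27,583.22; Unit PH2 30,396.37; Unit 3B 21,215.04; Unit 5A 15,655.37.
At nearest $50: Unit 2B $27,600; Unit PH2 $30,400; Unit 3B $21,200; Unit 5A $15,650. Sum = $94,850.
No rounding difference to absorb.

Unit 2B: $27,600; Unit PH2: $30,400; Unit 3B: $21,200; Unit 5A: $15,650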